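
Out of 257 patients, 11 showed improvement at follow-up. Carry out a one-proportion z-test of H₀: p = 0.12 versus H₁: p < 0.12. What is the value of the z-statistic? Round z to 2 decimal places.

z = -3.81

Sample proportion p̂ = 11/257 = 0.04280.
SE₀ = √(0.12·0.88/257) = 0.020271.
z = (p̂ − p₀)/SE = (0.04280 − 0.12)/0.020271 = -3.81.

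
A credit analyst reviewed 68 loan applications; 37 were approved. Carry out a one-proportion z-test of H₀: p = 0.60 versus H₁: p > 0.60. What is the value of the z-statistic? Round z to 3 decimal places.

z = -0.941

p̂ = 37/68 = 0.54412.
Null standard error: √(0.60·0.40/68) = √0.003529412 = 0.059409.
Test statistic: z = -0.05588/0.059409 = -0.941.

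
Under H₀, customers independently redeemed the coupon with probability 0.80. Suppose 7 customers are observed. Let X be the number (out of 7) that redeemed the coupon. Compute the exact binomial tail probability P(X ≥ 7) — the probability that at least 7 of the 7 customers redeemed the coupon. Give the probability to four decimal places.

P = 0.2097

X is binomial with n = 7 and p = 0.80.
P(X ≥ 7) = C(7,7)·0.80^7·0.20^0.
= 0.209715 = 0.2097.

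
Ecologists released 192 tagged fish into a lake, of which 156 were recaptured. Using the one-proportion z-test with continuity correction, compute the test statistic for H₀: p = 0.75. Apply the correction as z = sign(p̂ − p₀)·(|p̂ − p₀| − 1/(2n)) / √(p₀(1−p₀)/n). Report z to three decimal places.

z = 1.917

Sample proportion p̂ = 156/192 = 0.81250. p̂ − p₀ = 0.062500.
Continuity correction 1/(2n) = 1/384 = 0.002604.
Corrected numerator: |0.062500| − 0.002604 = 0.059896.
Null standard error: √(0.75·0.25/192) = √0.000976562 = 0.031250.
z = +0.059896/0.031250 = 1.917.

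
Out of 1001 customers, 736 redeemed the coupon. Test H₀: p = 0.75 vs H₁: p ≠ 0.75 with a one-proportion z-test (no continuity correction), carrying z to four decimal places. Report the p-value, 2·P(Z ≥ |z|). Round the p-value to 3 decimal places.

p̂ = 736/1001 = 0.73526.
Null standard error: √(0.75·0.25/1001) = √0.000187313 = 0.013686.
Test statistic (full precision, shown to 4 dp): z = (736/1001 − 0.75)/SE₀ ≈ -1.0766.
From the standard normal, 2·P(Z ≥ |z|) = 0.282.

p-value = 0.282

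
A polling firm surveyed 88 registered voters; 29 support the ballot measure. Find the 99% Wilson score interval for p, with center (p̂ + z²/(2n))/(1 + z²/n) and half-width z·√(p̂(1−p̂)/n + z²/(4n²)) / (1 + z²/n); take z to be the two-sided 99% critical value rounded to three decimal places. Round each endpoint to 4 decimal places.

Here p̂ = 29/88 = 0.32955 and z = 2.576 (z² = 6.635776).
Denominator 1 + z²/n = 1 + 6.635776/88 = 1.075407.
Center = (0.32955 + 0.037703)/1.075407 = 0.34150.
Radicand: p̂(1−p̂)/n + z²/(4n²) = 0.002510741 + 0.000214223 = 0.002724964.
Half-width = 2.576·√0.002724964/1.075407 = 0.12504.
So the interval runs from 0.2165 to 0.4665.

(0.2165, 0.4665)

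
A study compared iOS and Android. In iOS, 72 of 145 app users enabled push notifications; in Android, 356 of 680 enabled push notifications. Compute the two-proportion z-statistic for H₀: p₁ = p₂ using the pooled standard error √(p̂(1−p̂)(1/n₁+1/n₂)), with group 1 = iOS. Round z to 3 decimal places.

z = -0.590

Sample proportions: p̂₁ = 72/145 = 0.49655 and p̂₂ = 356/680 = 0.52353.
Pooled p̂ = (72+356)/(145+680) = 428/825 = 0.51879.
Pooled SE = √[0.2496470·0.00836714] ≈ 0.045704.
z = -0.02698/0.045704 = -0.590.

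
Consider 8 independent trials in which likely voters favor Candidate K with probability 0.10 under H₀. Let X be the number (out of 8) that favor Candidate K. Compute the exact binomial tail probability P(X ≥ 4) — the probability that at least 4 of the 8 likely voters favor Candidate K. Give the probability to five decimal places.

X is binomial with n = 8 and p = 0.10.
P(X ≥ 4) = Σ_{j=4}^{8} C(8,j)·0.10^j·0.90^{8−j}.
= 0.004593 + 0.000408 + 0.000023 + 0.000001 + 0.000000 = 0.00502.

P = 0.00502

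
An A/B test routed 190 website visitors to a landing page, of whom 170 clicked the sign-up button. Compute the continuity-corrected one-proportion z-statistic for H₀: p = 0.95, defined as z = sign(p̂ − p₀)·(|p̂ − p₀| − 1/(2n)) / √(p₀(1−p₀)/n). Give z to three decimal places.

z = -3.329

The sample proportion is 170/190 = 0.89474. p̂ − p₀ = -0.055263.
1/(2n) = 0.002632.
Corrected numerator: |-0.055263| − 0.002632 = 0.052631.
Null standard error: √(0.95·0.05/190) = √0.000250000 = 0.015811.
z = −0.052631/0.015811 = -3.329.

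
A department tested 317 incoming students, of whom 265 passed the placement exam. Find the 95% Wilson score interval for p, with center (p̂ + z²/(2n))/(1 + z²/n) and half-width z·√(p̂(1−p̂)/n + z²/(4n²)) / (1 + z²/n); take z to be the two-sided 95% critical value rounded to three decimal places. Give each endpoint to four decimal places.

p̂ = 265/317 = 0.83596; z = 1.960, so z² = 3.841600.
1 + z²/n = 1.012119.
Adjusted center: (0.83596 + z²/(2n))/1.012119 = 0.83194.
Radicand: p̂(1−p̂)/n + z²/(4n²) = 0.000432585 + 0.000009557 = 0.000442142.
Half-width = 1.960·√0.000442142/1.012119 = 0.04072.
CI: 0.83194 ± 0.04072 = (0.7912, 0.8727).

(0.7912, 0.8727)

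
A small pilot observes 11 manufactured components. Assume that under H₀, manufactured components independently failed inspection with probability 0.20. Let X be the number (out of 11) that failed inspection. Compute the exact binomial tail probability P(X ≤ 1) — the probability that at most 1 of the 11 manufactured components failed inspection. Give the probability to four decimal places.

X ~ Binomial(n=11, p=0.20).
P(X ≤ 1) = C(11,0)·0.20^0·0.80^11 + C(11,1)·0.20^1·0.80^10.
= 0.085899 + 0.236223 = 0.3221.

P = 0.3221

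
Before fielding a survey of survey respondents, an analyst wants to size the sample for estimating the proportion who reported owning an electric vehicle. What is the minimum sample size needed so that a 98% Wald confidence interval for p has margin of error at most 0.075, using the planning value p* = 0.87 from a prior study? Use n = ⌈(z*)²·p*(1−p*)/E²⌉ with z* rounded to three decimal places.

n = 109

z* = 2.326 at the 98% level.
p*(1−p*) = 0.87·0.13 = 0.1131.
Required n before rounding: 5.410276 × 0.1131 / 0.075² = 108.783.
⌈108.783⌉ = 109.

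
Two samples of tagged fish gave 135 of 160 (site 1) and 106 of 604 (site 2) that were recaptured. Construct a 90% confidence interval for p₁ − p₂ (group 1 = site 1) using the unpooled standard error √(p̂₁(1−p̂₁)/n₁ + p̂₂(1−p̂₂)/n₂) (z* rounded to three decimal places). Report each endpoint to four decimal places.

(0.6146, 0.7219)

p̂₁ = 135/160 = 0.84375, p̂₂ = 106/604 = 0.17550; p̂₁ − p̂₂ = 0.66825.
SE = √(0.000823975 + 0.000239566) = √0.001063541 = 0.032612.
The 90% critical value is z* = 1.645. Margin = 1.645·0.032612 = 0.05365.
Interval: 0.66825 ± 0.05365 → (0.6146, 0.7219).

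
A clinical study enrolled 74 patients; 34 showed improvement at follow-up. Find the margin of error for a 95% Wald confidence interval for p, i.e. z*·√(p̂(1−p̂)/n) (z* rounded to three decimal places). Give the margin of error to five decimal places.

ME = 0.11355

With x = 34 successes in n = 74, p̂ = 0.45946.
SE = √(p̂(1−p̂)/n) = √(0.248356/74) = 0.057932.
z* = 1.960 at the 95% level.
ME = 1.960·0.057932 = 0.11355.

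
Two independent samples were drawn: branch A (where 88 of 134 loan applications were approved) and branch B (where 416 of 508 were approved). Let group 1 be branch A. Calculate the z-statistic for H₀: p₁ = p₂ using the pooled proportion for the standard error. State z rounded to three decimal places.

z = -4.065

p̂₁ = 88/134 = 0.65672, p̂₂ = 416/508 = 0.81890.
Pooled p̂ = (88+416)/(134+508) = 504/642 = 0.78505.
SE = √[p̂(1−p̂)(1/n₁+1/n₂)] = √[0.78505·0.21495·(1/134+1/508)] ≈ 0.039894.
z = -0.16218/0.039894 = -4.065.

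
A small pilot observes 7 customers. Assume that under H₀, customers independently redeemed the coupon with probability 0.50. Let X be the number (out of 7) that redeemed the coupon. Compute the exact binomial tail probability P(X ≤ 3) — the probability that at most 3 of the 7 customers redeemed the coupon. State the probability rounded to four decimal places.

P = 0.5000

X ~ Binomial(n=7, p=0.50).
P(X ≤ 3) = C(7,0)·0.50^0·0.50^7 + C(7,1)·0.50^1·0.50^6 + C(7,2)·0.50^2·0.50^5 + C(7,3)·0.50^3·0.50^4.
= 0.007812 + 0.054688 + 0.164062 + 0.273438 = 0.5000.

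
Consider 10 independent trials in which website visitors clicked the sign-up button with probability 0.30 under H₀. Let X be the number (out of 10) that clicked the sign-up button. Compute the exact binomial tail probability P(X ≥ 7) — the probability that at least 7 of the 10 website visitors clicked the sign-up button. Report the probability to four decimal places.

P = 0.0106

X is binomial with n = 10 and p = 0.30.
P(X ≥ 7) = C(10,7)·0.30^7·0.70^3 + C(10,8)·0.30^8·0.70^2 + C(10,9)·0.30^9·0.70^1 + C(10,10)·0.30^10·0.70^0.
= 0.009002 + 0.001447 + 0.000138 + 0.000006 = 0.0106.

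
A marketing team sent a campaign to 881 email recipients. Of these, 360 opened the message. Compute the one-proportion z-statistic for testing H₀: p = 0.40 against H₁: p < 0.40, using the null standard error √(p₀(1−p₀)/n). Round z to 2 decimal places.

Sample proportion p̂ = 360/881 = 0.40863.
SE₀ = √(0.40·0.60/881) = 0.016505.
Test statistic: z = 0.00863/0.016505 = 0.52.

z = 0.52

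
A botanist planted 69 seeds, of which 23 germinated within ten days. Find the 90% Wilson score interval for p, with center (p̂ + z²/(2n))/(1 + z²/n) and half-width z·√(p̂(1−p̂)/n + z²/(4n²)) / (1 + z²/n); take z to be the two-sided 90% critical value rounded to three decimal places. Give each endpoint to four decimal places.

(0.2478, 0.4314)

p̂ = 23/69 = 0.33333; z = 1.645, so z² = 2.706025.
1 + z²/n = 1.039218.
Center = (0.33333 + 0.019609)/1.039218 = 0.33962.
Radicand: p̂(1−p̂)/n + z²/(4n²) = 0.003220612 + 0.000142093 = 0.003362705.
Half-width = z·√(radicand)/denom = 1.645·0.057989/1.039218 = 0.09179.
Interval: 0.33962 ± 0.09179 → (0.2478, 0.4314).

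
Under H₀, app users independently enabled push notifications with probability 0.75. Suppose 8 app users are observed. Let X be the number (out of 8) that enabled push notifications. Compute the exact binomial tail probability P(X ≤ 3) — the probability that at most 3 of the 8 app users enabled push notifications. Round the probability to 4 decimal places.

P = 0.0273

X ~ Binomial(n=8, p=0.75).
P(X ≤ 3) = C(8,0)·0.75^0·0.25^8 + C(8,1)·0.75^1·0.25^7 + C(8,2)·0.75^2·0.25^6 + C(8,3)·0.75^3·0.25^5.
= 0.000015 + 0.000366 + 0.003845 + 0.023071 = 0.0273.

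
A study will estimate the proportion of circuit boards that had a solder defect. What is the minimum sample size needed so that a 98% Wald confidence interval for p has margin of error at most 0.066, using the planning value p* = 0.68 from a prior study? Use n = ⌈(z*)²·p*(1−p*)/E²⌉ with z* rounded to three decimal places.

n = 271

z* = 2.326 at the 98% level.
p*(1−p*) = 0.2176.
(z*)²·p*(1−p*)/E² = 5.410276·0.2176/0.004356 = 270.265.
⌈270.265⌉ = 271.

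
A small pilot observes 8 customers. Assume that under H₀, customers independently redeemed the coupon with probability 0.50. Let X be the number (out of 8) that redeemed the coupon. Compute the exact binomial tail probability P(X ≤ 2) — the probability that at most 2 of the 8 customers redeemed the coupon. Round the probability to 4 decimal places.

X ~ Binomial(n=8, p=0.50).
P(X ≤ 2) = C(8,0)·0.50^0·0.50^8 + C(8,1)·0.50^1·0.50^7 + C(8,2)·0.50^2·0.50^6.
= 0.003906 + 0.031250 + 0.109375 = 0.1445.

P = 0.1445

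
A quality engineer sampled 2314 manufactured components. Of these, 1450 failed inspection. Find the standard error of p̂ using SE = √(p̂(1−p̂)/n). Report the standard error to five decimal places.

The sample proportion is 1450/2314 = 0.62662.
p̂(1−p̂) = 0.233967.
SE = √(0.233967/2314) = 0.01006.

SE = 0.01006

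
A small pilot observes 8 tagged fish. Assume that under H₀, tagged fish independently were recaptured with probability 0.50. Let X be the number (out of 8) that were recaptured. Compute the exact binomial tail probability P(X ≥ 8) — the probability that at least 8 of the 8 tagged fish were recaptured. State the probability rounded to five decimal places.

P = 0.00391

X ~ Binomial(n=8, p=0.50).
P(X ≥ 8) = C(8,8)·0.50^8·0.50^0.
= 0.003906 = 0.00391.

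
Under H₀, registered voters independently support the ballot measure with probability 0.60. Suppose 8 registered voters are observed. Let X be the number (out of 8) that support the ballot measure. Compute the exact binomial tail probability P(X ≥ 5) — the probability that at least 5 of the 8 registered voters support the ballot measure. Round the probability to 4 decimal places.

X ~ Binomial(n=8, p=0.60).
P(X ≥ 5) = C(8,5)·0.60^5·0.40^3 + C(8,6)·0.60^6·0.40^2 + C(8,7)·0.60^7·0.40^1 + C(8,8)·0.60^8·0.40^0.
= 0.278692 + 0.209019 + 0.089580 + 0.016796 = 0.5941.

P = 0.5941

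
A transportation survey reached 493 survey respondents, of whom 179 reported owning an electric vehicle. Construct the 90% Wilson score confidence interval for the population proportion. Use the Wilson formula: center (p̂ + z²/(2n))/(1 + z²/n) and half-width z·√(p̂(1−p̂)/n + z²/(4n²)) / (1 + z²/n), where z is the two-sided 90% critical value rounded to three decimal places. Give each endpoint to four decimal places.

(0.3283, 0.3994)

p̂ = 179/493 = 0.36308; z = 1.645, so z² = 2.706025.
Denominator 1 + z²/n = 1 + 2.706025/493 = 1.005489.
Adjusted center: (0.36308 + z²/(2n))/1.005489 = 0.36383.
Radicand: p̂(1−p̂)/n + z²/(4n²) = 0.000469075 + 0.000002783 = 0.000471858.
Half-width = 1.645·√0.000471858/1.005489 = 0.03554.
Interval: 0.36383 ± 0.03554 → (0.3283, 0.3994).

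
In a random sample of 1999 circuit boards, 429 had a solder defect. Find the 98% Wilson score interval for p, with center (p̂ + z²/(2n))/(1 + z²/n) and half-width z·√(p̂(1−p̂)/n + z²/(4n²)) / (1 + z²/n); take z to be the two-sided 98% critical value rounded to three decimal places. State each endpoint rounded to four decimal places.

p̂ = 429/1999 = 0.21461; z = 2.326, so z² = 5.410276.
1 + z²/n = 1.002706.
Adjusted center: (0.21461 + z²/(2n))/1.002706 = 0.21538.
Radicand: p̂(1−p̂)/n + z²/(4n²) = 0.000084318 + 0.000000338 = 0.000084656.
Half-width = 2.326·√0.000084656/1.002706 = 0.02134.
So the interval runs from 0.1940 to 0.2367.

(0.1940, 0.2367)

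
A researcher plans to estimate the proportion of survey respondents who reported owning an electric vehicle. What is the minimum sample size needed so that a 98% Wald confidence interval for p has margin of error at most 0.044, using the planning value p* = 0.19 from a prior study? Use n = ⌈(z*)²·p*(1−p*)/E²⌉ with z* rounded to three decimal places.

For 98% confidence, z* = 2.326.
p*(1−p*) = 0.1539.
Required n before rounding: 5.410276 × 0.1539 / 0.044² = 430.083.
⌈430.083⌉ = 431.

n = 431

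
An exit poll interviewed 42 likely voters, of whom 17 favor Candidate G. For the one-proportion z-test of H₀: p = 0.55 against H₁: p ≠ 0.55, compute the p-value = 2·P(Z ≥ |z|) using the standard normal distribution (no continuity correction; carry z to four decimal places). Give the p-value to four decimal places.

p̂ = 17/42 = 0.40476.
SE₀ = √(0.55·0.45/42) = 0.076765.
Test statistic (full precision, shown to 4 dp): z = (17/42 − 0.55)/SE₀ ≈ -1.8920.
p-value = 2·P(Z ≥ |z|) with z = -1.8920 → 0.0585.

p-value = 0.0585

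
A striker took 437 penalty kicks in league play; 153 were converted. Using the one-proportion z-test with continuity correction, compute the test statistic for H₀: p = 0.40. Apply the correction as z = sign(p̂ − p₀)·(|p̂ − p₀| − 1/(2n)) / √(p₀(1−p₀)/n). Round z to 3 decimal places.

Sample proportion p̂ = 153/437 = 0.35011. p̂ − p₀ = -0.049886.
1/(2n) = 0.001144.
Corrected numerator: |-0.049886| − 0.001144 = 0.048742.
SE₀ = √(0.40·0.60/437) = 0.023435.
z = (−)0.048742/0.023435 = -2.080.

z = -2.080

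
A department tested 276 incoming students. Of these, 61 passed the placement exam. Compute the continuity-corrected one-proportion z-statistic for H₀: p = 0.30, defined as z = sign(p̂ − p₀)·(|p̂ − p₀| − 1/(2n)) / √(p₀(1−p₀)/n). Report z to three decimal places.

z = -2.798

With x = 61 successes in n = 276, p̂ = 0.22101. p̂ − p₀ = -0.078986.
1/(2n) = 0.001812.
Corrected numerator: |-0.078986| − 0.001812 = 0.077174.
Under H₀, SE = √(p₀(1−p₀)/n) = √(0.30·0.70/276) = √0.000760870 = 0.027584.
z = −0.077174/0.027584 = -2.798.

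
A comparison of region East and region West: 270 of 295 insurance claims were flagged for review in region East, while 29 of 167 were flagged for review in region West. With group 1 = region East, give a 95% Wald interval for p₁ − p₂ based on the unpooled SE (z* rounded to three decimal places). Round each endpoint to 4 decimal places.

p̂₁ = 270/295 = 0.91525, p̂₂ = 29/167 = 0.17365; p̂₁ − p̂₂ = 0.74160.
SE = √(0.000262929 + 0.000859266) = √0.001122195 = 0.033499.
z* = 1.960 at the 95% level. Margin of error = 0.06566.
CI: 0.74160 ± 0.06566 = (0.6759, 0.8073).

(0.6759, 0.8073)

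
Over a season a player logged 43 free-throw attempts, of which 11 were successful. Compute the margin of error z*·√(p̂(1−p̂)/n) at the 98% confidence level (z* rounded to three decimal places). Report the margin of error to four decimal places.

ME = 0.1548

Sample proportion p̂ = 11/43 = 0.25581.
SE(p̂) = √(0.25581·0.74419/43) = 0.066538.
The 98% critical value is z* = 2.326.
So ME = 0.1548.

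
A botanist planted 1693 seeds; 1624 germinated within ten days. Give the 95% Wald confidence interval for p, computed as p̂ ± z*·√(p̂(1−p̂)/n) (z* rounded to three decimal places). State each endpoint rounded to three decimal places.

The sample proportion is 1624/1693 = 0.95924.
SE = √(p̂(1−p̂)/n) = √(0.039095/1693) = 0.004805.
z* = 1.960 at the 95% level.
Margin = 1.960·0.004805 = 0.00942.
So the interval runs from 0.950 to 0.969.

(0.950, 0.969)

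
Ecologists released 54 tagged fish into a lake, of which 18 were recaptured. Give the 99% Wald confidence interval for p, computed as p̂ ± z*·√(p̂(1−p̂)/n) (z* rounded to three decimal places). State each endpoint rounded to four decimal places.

(0.1681, 0.4986)

The sample proportion is 18/54 = 0.33333.
SE(p̂) = √(0.33333·0.66667/54) = 0.064150.
The 99% critical value is z* = 2.576.
Margin of error: 2.576 × 0.064150 = 0.16525.
CI: 0.33333 ± 0.16525 = (0.1681, 0.4986).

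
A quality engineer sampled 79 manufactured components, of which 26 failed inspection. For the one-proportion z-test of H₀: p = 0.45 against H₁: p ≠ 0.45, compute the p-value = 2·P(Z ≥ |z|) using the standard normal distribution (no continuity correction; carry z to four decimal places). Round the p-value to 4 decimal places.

The sample proportion is 26/79 = 0.32911.
SE₀ = √(0.45·0.55/79) = 0.055972.
Test statistic (full precision, shown to 4 dp): z = (26/79 − 0.45)/SE₀ ≈ -2.1597.
From the standard normal, 2·P(Z ≥ |z|) = 0.0308.

p-value = 0.0308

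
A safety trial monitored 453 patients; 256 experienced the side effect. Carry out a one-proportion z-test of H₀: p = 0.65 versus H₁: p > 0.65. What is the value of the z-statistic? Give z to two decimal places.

Sample proportion p̂ = 256/453 = 0.56512.
SE₀ = √(0.65·0.35/453) = 0.022410.
z = (0.56512 − 0.65)/0.022410 = -0.08488/0.022410 = -3.79.

z = -3.79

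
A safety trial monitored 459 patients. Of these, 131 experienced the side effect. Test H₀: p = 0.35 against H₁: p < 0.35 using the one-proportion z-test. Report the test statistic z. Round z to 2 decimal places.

z = -2.90

With x = 131 successes in n = 459, p̂ = 0.28540.
Under H₀, SE = √(p₀(1−p₀)/n) = √(0.35·0.65/459) = √0.000495643 = 0.022263.
Test statistic: z = -0.06460/0.022263 = -2.90.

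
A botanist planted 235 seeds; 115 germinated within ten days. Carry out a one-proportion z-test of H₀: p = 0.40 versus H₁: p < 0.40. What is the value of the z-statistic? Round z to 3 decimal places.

z = 2.796

p̂ = 115/235 = 0.48936.
Under H₀, SE = √(p₀(1−p₀)/n) = √(0.40·0.60/235) = √0.001021277 = 0.031957.
z = (0.48936 − 0.40)/0.031957 = 0.08936/0.031957 = 2.796.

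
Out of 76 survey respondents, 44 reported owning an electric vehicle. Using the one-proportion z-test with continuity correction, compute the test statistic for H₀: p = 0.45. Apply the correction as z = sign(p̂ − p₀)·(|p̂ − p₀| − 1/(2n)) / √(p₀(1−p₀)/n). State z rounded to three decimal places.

z = 2.144

The sample proportion is 44/76 = 0.57895. p̂ − p₀ = 0.128947.
1/(2n) = 0.006579.
Corrected numerator: |0.128947| − 0.006579 = 0.122368.
Under H₀, SE = √(p₀(1−p₀)/n) = √(0.45·0.55/76) = √0.003256579 = 0.057066.
z = +0.122368/0.057066 = 2.144.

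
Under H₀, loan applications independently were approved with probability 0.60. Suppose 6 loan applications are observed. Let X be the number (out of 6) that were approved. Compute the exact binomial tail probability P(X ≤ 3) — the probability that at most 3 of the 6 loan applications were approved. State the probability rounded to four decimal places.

X ~ Binomial(n=6, p=0.60).
P(X ≤ 3) = C(6,0)·0.60^0·0.40^6 + C(6,1)·0.60^1·0.40^5 + C(6,2)·0.60^2·0.40^4 + C(6,3)·0.60^3·0.40^3.
= 0.004096 + 0.036864 + 0.138240 + 0.276480 = 0.4557.

P = 0.4557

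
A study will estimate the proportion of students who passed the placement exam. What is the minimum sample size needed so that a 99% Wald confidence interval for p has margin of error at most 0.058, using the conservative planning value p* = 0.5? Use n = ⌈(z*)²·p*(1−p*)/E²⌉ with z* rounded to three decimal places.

For 99% confidence, z* = 2.576.
p*(1−p*) = 0.50·0.50 = 0.2500.
(z*)²·p*(1−p*)/E² = 6.635776·0.2500/0.003364 = 493.146.
⌈493.146⌉ = 494.

n = 494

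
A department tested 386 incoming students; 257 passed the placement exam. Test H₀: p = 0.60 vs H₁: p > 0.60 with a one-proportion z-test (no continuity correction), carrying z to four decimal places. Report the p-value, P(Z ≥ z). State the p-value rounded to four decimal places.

Sample proportion p̂ = 257/386 = 0.66580.
SE₀ = √(0.60·0.40/386) = 0.024935.
Test statistic (full precision, shown to 4 dp): z = (257/386 − 0.60)/SE₀ ≈ 2.6390.
From the standard normal, P(Z ≥ z) = 0.0042.

p-value = 0.0042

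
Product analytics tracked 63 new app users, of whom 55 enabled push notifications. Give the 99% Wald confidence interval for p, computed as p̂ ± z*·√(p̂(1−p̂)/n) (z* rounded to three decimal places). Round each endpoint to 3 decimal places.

(0.765, 0.981)

Sample proportion p̂ = 55/63 = 0.87302.
SE(p̂) = √(0.87302·0.12698/63) = 0.041948.
z* = 2.576 at the 99% level.
Margin of error: 2.576 × 0.041948 = 0.10806.
So the interval runs from 0.765 to 0.981.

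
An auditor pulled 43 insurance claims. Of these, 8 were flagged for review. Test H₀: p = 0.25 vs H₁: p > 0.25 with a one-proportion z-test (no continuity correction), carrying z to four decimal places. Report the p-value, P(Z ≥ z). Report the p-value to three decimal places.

The sample proportion is 8/43 = 0.18605.
SE₀ = √(0.25·0.75/43) = 0.066034.
Test statistic (full precision, shown to 4 dp): z = (8/43 − 0.25)/SE₀ ≈ -0.9685.
From the standard normal, P(Z ≥ z) = 0.834.

p-value = 0.834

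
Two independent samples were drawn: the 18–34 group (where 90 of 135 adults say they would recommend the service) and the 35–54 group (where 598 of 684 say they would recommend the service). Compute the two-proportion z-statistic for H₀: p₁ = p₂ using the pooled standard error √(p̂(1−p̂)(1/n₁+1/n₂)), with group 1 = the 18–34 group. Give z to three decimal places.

z = -6.014

p̂₁ = 90/135 = 0.66667, p̂₂ = 598/684 = 0.87427.
Pooling: p̂ = 688/819 = 0.84005.
Pooled SE = √[0.1343668·0.00886940] ≈ 0.034522.
z = -0.20760/0.034522 = -6.014.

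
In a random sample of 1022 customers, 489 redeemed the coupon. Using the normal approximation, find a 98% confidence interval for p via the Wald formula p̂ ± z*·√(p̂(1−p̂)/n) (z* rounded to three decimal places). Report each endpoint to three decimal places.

p̂ = 489/1022 = 0.47847.
SE(p̂) = √(0.47847·0.52153/1022) = 0.015626.
z* = 2.326 at the 98% level.
Margin = 2.326·0.015626 = 0.03635.
CI: 0.47847 ± 0.03635 = (0.442, 0.515).

(0.442, 0.515)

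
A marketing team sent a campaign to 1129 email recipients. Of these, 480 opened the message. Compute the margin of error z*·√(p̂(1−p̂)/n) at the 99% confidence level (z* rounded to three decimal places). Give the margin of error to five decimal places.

ME = 0.03790

With x = 480 successes in n = 1129, p̂ = 0.42516.
SE = √(p̂(1−p̂)/n) = √(0.244398/1129) = 0.014713.
z* = 2.576 at the 99% level.
So ME = 0.03790.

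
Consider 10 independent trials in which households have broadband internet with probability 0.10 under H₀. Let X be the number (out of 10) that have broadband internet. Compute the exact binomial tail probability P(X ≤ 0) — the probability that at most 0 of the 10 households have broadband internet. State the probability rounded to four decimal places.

X is binomial with n = 10 and p = 0.10.
P(X ≤ 0) = C(10,0)·0.10^0·0.90^10.
= 0.348678 = 0.3487.

P = 0.3487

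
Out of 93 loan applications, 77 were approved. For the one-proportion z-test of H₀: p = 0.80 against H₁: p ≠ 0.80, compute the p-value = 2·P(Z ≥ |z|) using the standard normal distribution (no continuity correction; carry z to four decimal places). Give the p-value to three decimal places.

p-value = 0.500

With x = 77 successes in n = 93, p̂ = 0.82796.
Null standard error: √(0.80·0.20/93) = √0.001720430 = 0.041478.
Test statistic (full precision, shown to 4 dp): z = (77/93 − 0.80)/SE₀ ≈ 0.6740.
From the standard normal, 2·P(Z ≥ |z|) = 0.500.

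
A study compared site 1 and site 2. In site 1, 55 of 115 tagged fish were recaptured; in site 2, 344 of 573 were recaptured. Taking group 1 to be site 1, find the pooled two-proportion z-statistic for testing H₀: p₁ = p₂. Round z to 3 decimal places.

z = -2.421

Sample proportions: p̂₁ = 55/115 = 0.47826 and p̂₂ = 344/573 = 0.60035.
Pooling: p̂ = 399/688 = 0.57994.
Pooled SE = √[0.2436093·0.01044085] ≈ 0.050433.
z = -0.12209/0.050433 = -2.421.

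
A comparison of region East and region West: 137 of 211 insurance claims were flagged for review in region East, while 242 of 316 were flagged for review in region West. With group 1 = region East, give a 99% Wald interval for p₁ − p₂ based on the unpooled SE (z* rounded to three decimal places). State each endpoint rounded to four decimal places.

p̂₁ = 0.64929, p̂₂ = 0.76582, so the observed difference is -0.11653.
Unpooled SE = √(p̂₁(1−p̂₁)/n₁ + p̂₂(1−p̂₂)/n₂) = √(0.001079207 + 0.000567526) = 0.040580.
z* = 2.576 at the 99% level. Margin = 2.576·0.040580 = 0.10453.
Interval: -0.11653 ± 0.10453 → (-0.2211, -0.0120).

(-0.2211, -0.0120)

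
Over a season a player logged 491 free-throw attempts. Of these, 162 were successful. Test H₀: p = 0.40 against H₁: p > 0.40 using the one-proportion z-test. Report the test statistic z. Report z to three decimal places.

The sample proportion is 162/491 = 0.32994.
Null standard error: √(0.40·0.60/491) = √0.000488798 = 0.022109.
Test statistic: z = -0.07006/0.022109 = -3.169.

z = -3.169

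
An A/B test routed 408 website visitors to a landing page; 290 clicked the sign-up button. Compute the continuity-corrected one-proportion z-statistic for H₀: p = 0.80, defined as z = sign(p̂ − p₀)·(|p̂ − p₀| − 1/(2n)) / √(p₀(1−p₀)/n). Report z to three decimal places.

p̂ = 290/408 = 0.71078. p̂ − p₀ = -0.089216.
Continuity correction 1/(2n) = 1/816 = 0.001225.
Corrected numerator: |-0.089216| − 0.001225 = 0.087991.
Under H₀, SE = √(p₀(1−p₀)/n) = √(0.80·0.20/408) = √0.000392157 = 0.019803.
z = (−)0.087991/0.019803 = -4.443.

z = -4.443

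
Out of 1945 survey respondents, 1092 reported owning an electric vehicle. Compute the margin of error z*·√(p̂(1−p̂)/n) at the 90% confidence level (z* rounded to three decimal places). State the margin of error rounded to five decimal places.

ME = 0.01851

The sample proportion is 1092/1945 = 0.56144.
Standard error of p̂: √(0.246225/1945) = √0.000126594 = 0.011251.
z* = 1.645 at the 90% level.
So ME = 0.01851.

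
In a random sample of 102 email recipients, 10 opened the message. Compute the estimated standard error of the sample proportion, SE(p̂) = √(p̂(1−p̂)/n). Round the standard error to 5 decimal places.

The sample proportion is 10/102 = 0.09804.
p̂(1−p̂) = 0.088428.
SE = √(0.088428/102) = 0.02944.

SE = 0.02944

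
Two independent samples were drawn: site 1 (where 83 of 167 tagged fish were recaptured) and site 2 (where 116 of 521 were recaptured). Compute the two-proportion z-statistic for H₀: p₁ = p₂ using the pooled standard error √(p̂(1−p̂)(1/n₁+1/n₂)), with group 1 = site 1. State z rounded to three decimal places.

z = 6.805

p̂₁ = 83/167 = 0.49701, p̂₂ = 116/521 = 0.22265.
Pooled p̂ = (83+116)/(167+521) = 199/688 = 0.28924.
Pooled SE = √[0.2055820·0.00790741] ≈ 0.040319.
z = (p̂₁ − p̂₂)/SE = (0.49701 − 0.22265)/0.040319 = 0.27436/0.040319 = 6.805.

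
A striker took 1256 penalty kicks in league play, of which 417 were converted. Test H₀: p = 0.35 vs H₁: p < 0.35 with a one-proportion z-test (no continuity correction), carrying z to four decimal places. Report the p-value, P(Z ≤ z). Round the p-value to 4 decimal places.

p-value = 0.0906

The sample proportion is 417/1256 = 0.33201.
SE₀ = √(0.35·0.65/1256) = 0.013458.
z = (p̂ − p₀)/SE = (417/1256 − 0.35)/0.013458 ≈ -1.3370.
From the standard normal, P(Z ≤ z) = 0.0906.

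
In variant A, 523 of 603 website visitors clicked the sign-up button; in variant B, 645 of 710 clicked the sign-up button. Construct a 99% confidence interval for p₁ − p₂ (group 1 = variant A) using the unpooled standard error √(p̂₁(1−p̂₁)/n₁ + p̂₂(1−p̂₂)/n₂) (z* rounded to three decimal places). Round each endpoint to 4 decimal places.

p̂₁ = 523/603 = 0.86733, p̂₂ = 645/710 = 0.90845; p̂₁ − p̂₂ = -0.04112.
SE = √(0.000190827 + 0.000117138) = √0.000307965 = 0.017549.
The 99% critical value is z* = 2.576. Margin of error = 0.04521.
CI: -0.04112 ± 0.04521 = (-0.0863, 0.0041).

(-0.0863, 0.0041)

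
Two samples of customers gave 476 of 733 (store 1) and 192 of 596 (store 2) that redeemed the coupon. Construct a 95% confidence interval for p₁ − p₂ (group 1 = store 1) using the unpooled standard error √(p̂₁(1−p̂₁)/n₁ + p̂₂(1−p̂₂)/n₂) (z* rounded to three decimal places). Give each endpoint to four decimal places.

(0.2762, 0.3782)

p̂₁ = 0.64939, p̂₂ = 0.32215, so the observed difference is 0.32724.
Unpooled SE = √(p̂₁(1−p̂₁)/n₁ + p̂₂(1−p̂₂)/n₂) = √(0.000310619 + 0.000366390) = 0.026019.
The 95% critical value is z* = 1.960. Margin of error = 0.05100.
Interval: 0.32724 ± 0.05100 → (0.2762, 0.3782).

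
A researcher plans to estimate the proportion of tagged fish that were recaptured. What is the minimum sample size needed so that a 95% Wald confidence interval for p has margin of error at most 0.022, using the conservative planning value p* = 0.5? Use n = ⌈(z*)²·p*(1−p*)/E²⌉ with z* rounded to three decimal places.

n = 1985

For 95% confidence, z* = 1.960.
p*(1−p*) = 0.50·0.50 = 0.2500.
(z*)²·p*(1−p*)/E² = 3.841600·0.2500/0.000484 = 1984.298.
⌈1984.298⌉ = 1985.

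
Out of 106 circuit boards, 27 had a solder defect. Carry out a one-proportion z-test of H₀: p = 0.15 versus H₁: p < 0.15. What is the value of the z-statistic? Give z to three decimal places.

The sample proportion is 27/106 = 0.25472.
Null standard error: √(0.15·0.85/106) = √0.001202830 = 0.034682.
z = (p̂ − p₀)/SE = (0.25472 − 0.15)/0.034682 = 3.019.

z = 3.019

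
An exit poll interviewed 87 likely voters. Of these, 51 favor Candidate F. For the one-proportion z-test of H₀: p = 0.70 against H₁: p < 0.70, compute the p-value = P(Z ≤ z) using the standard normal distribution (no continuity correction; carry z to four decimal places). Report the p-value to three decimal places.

p̂ = 51/87 = 0.58621.
SE₀ = √(0.70·0.30/87) = 0.049130.
Test statistic (full precision, shown to 4 dp): z = (51/87 − 0.70)/SE₀ ≈ -2.3161.
p-value = P(Z ≤ z) with z = -2.3161 → 0.010.

p-value = 0.010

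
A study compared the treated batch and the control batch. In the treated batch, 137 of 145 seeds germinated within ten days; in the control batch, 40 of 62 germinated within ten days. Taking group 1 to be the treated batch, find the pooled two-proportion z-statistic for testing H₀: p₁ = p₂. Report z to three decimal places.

z = 5.610

p̂₁ = 137/145 = 0.94483, p̂₂ = 40/62 = 0.64516.
Pooling: p̂ = 177/207 = 0.85507.
Pooled SE = √[0.1239235·0.02302558] ≈ 0.053417.
z = (p̂₁ − p̂₂)/SE = (0.94483 − 0.64516)/0.053417 = 0.29967/0.053417 = 5.610.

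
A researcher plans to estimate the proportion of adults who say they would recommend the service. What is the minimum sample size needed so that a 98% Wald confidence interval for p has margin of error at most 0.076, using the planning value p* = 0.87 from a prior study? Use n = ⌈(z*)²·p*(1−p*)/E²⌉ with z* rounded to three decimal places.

n = 106

The 98% critical value is z* = 2.326.
p*(1−p*) = 0.1131.
(z*)²·p*(1−p*)/E² = 5.410276·0.1131/0.005776 = 105.939.
⌈105.939⌉ = 106.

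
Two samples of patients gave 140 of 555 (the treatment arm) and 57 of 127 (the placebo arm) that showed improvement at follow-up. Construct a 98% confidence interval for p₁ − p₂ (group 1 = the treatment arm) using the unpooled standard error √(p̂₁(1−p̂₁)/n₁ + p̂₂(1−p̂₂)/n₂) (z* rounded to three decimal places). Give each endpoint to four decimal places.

(-0.3078, -0.0853)

p̂₁ = 0.25225, p̂₂ = 0.44882, so the observed difference is -0.19657.
Unpooled SE = √(p̂₁(1−p̂₁)/n₁ + p̂₂(1−p̂₂)/n₂) = √(0.000339858 + 0.001947878) = 0.047830.
z* = 2.326 at the 98% level. Margin = 2.326·0.047830 = 0.11125.
CI: -0.19657 ± 0.11125 = (-0.3078, -0.0853).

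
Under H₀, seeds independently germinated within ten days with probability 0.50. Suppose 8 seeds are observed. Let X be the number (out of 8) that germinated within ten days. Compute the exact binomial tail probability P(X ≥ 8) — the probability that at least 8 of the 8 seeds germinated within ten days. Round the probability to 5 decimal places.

P = 0.00391

X ~ Binomial(n=8, p=0.50).
P(X ≥ 8) = C(8,8)·0.50^8·0.50^0.
= 0.003906 = 0.00391.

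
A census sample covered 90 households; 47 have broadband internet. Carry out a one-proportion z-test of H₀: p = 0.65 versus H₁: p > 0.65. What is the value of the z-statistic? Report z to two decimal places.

z = -2.54

With x = 47 successes in n = 90, p̂ = 0.52222.
Under H₀, SE = √(p₀(1−p₀)/n) = √(0.65·0.35/90) = √0.002527778 = 0.050277.
Test statistic: z = -0.12778/0.050277 = -2.54.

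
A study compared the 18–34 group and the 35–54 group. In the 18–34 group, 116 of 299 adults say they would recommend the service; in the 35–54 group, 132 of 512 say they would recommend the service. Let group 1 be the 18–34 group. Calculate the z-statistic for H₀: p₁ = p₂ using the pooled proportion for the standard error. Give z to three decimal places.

Sample proportions: p̂₁ = 116/299 = 0.38796 and p̂₂ = 132/512 = 0.25781.
Pooling: p̂ = 248/811 = 0.30580.
SE = √[p̂(1−p̂)(1/n₁+1/n₂)] = √[0.30580·0.69420·(1/299+1/512)] ≈ 0.033535.
z = (p̂₁ − p̂₂)/SE = (0.38796 − 0.25781)/0.033535 = 0.13015/0.033535 = 3.881.

z = 3.881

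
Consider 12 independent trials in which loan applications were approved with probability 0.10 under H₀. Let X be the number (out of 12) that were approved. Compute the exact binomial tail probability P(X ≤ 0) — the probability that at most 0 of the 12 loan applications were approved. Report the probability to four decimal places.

P = 0.2824

X ~ Binomial(n=12, p=0.10).
P(X ≤ 0) = C(12,0)·0.10^0·0.90^12.
= 0.282430 = 0.2824.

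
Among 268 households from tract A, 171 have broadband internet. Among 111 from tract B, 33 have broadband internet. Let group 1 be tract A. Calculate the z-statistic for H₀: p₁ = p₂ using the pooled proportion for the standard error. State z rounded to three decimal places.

p̂₁ = 171/268 = 0.63806, p̂₂ = 33/111 = 0.29730.
Pooled p̂ = (171+33)/(268+111) = 204/379 = 0.53826.
SE = √[p̂(1−p̂)(1/n₁+1/n₂)] = √[0.53826·0.46174·(1/268+1/111)] ≈ 0.056271.
z = (p̂₁ − p̂₂)/SE = (0.63806 − 0.29730)/0.056271 = 0.34076/0.056271 = 6.056.

z = 6.056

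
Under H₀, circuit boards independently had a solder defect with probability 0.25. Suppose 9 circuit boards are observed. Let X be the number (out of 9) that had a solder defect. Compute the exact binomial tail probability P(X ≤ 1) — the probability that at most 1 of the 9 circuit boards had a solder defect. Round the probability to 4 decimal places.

X is binomial with n = 9 and p = 0.25.
P(X ≤ 1) = C(9,0)·0.25^0·0.75^9 + C(9,1)·0.25^1·0.75^8.
= 0.075085 + 0.225254 = 0.3003.

P = 0.3003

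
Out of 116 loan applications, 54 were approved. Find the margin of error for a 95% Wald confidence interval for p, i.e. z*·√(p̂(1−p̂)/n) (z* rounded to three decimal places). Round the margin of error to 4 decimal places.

ME = 0.0908

p̂ = 54/116 = 0.46552.
SE(p̂) = √(0.46552·0.53448/116) = 0.046313.
z* = 1.960 at the 95% level.
So ME = 0.0908.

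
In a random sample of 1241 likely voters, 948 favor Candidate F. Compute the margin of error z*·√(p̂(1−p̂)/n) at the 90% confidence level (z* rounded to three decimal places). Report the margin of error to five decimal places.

ME = 0.01983

With x = 948 successes in n = 1241, p̂ = 0.76390.
Standard error of p̂: √(0.180357/1241) = √0.000145332 = 0.012055.
For 90% confidence, z* = 1.645.
Margin of error = z*·SE = 1.645 × 0.012055 = 0.01983.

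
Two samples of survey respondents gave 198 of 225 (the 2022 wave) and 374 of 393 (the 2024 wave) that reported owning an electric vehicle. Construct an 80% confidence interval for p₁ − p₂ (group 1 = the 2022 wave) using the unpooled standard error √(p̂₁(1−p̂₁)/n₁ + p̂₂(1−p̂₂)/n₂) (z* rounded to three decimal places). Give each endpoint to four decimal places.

(-0.1027, -0.0406)

p̂₁ = 0.88000, p̂₂ = 0.95165, so the observed difference is -0.07165.
SE = √(0.000469333 + 0.000117071) = √0.000586404 = 0.024216.
The 80% critical value is z* = 1.282. Margin = 1.282·0.024216 = 0.03104.
CI: -0.07165 ± 0.03104 = (-0.1027, -0.0406).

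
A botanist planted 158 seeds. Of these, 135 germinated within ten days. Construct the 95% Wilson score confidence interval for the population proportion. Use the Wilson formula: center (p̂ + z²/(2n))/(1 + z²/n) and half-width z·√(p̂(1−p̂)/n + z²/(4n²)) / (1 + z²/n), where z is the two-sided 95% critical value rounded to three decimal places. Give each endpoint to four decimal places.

(0.7910, 0.9010)

p̂ = 135/158 = 0.85443; z = 1.960, so z² = 3.841600.
1 + z²/n = 1.024314.
Center = (0.85443 + 0.012157)/1.024314 = 0.84602.
Radicand: p̂(1−p̂)/n + z²/(4n²) = 0.000787210 + 0.000038471 = 0.000825681.
Half-width = z·√(radicand)/denom = 1.960·0.028735/1.024314 = 0.05498.
CI: 0.84602 ± 0.05498 = (0.7910, 0.9010).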